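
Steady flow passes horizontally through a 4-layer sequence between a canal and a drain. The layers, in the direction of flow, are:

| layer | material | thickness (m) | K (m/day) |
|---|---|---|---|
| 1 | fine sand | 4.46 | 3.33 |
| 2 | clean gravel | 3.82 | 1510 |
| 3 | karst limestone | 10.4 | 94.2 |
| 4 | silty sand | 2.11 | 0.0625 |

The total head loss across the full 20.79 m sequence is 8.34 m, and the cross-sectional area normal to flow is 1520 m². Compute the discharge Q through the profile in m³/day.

Flow is perpendicular to layering, so the layers act in series and the equivalent K is the thickness-weighted harmonic mean.
Total thickness L = 4.46 + 3.82 + 10.4 + 2.11 = 20.79 m.
Σ(b_i/K_i) = 4.46/3.33 + 3.82/1510 + 10.4/94.2 + 2.11/0.0625 = 35.21 d.
K_eq = L / Σ(b_i/K_i) = 20.79 / 35.21 = 0.5904 m/day.
Q = K_eq · A · (Δh/L) = 0.5904 × 1520 × (8.34/20.79) = 360.0 m³/day.

360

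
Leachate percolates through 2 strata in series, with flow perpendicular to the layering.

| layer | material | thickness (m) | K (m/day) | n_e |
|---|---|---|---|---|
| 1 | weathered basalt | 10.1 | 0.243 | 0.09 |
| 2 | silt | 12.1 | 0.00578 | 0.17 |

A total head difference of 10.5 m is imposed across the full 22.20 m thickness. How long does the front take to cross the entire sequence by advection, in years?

With flow normal to the layers, continuity requires the same specific discharge q through every layer.
Σ(b_i/K_i) = 10.1/0.243 + 12.1/0.00578 = 2135 d.
q = Δh / Σ(b_i/K_i) = 10.5 / 2135 = 0.004918 m/day.
In each layer the seepage velocity is v_i = q/n_i, so the layer transit time is t_i = b_i·n_i / q:
  layer 1 (weathered basalt): t_1 = 10.1 × 0.09 / 0.004918 = 184.8 d
  layer 2 (silt): t_2 = 12.1 × 0.17 / 0.004918 = 418.3 d
Total t = Σ t_i = 603.1 days = 1.651 years.

1.65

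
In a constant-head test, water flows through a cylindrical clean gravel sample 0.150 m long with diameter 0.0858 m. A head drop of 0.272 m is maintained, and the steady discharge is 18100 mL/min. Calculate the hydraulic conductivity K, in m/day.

Cross-sectional area A = π·(d/2)² = π × (0.0858/2)² = 0.005782 m².
Convert discharge: 18100 mL/min = 0.0003017 m³/s.
Darcy's law rearranged: K = Q·L / (A·Δh) = 0.0003017 × 0.150 / (0.005782 × 0.272) = 0.02877 m/s = 2486 m/day.

2490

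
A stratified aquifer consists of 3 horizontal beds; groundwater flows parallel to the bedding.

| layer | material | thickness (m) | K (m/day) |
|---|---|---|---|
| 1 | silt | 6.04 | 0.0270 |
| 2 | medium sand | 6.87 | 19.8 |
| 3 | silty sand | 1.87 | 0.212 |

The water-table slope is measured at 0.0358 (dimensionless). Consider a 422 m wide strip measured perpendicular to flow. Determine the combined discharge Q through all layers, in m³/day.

2060

Flow is parallel to layering, so each bed carries its own Darcy discharge and the transmissivities add.
Σ(K_i·b_i) = 0.0270×6.04 + 19.8×6.87 + 0.212×1.87 = 136.6 m²/day.
Hydraulic gradient i = 0.0358.
Q = Σ(K_i·b_i) · W · i = 136.6 × 422 × 0.03580 = 2063 m³/day.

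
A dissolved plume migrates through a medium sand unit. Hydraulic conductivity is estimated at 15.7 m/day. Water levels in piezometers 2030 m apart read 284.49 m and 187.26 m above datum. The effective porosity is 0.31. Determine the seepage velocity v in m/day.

2.43

Hydraulic gradient i = (284.49 − 187.26) / 2030 = 97.23 / 2030 = 0.04790.
Darcy flux q = K · i = 15.70 × 0.04790 = 0.7520 m/day.
Seepage velocity v = q / n_e = 0.7520 / 0.31 = 2.426 m/day.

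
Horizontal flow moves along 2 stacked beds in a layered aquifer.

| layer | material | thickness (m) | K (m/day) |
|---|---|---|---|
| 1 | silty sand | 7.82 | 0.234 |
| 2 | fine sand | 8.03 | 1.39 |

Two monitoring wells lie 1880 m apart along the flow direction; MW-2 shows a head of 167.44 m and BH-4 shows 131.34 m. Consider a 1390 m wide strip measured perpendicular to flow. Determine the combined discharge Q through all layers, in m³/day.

347

Flow is parallel to layering, so each bed carries its own Darcy discharge and the transmissivities add.
Σ(K_i·b_i) = 0.234×7.82 + 1.39×8.03 = 12.99 m²/day.
Hydraulic gradient i = (167.44 − 131.34) / 1880 = 36.1 / 1880 = 0.01920.
Q = Σ(K_i·b_i) · W · i = 12.99 × 1390 × 0.01920 = 346.8 m³/day.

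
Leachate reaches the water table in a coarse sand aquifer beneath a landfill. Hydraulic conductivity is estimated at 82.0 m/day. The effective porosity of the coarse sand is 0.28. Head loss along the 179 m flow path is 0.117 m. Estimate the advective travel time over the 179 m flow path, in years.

2.56

Hydraulic gradient i = Δh / L = 0.117 / 179 = 0.0006536.
Darcy flux q = K · i = 82.00 × 0.0006536 = 0.05360 m/day.
Seepage velocity v = q / n_e = 0.05360 / 0.28 = 0.1914 m/day.
Travel time t = L / v = 179 / 0.1914 = 935.1 days = 2.560 years.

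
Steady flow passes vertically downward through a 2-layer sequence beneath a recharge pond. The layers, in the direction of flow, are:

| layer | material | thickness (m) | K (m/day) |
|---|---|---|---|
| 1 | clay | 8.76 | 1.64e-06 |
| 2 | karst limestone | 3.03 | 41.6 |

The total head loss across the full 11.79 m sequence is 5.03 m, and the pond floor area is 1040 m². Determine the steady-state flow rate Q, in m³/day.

0.000979

Flow is perpendicular to layering, so the layers act in series and the equivalent K is the thickness-weighted harmonic mean.
Total thickness L = 8.76 + 3.03 = 11.79 m.
Σ(b_i/K_i) = 8.76/1.64e-06 + 3.03/41.6 = 5.341e+06 d.
K_eq = L / Σ(b_i/K_i) = 11.79 / 5.341e+06 = 2.207e-06 m/day.
Q = K_eq · A · (Δh/L) = 2.207e-06 × 1040 × (5.03/11.79) = 0.0009794 m³/day.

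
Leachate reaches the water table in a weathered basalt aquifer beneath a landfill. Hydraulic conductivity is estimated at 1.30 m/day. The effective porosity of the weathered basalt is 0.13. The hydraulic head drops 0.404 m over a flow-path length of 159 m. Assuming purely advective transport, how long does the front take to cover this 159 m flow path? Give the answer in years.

17.1

Hydraulic gradient i = Δh / L = 0.404 / 159 = 0.002541.
Darcy flux q = K · i = 1.300 × 0.002541 = 0.003303 m/day.
Seepage velocity v = q / n_e = 0.003303 / 0.13 = 0.02541 m/day.
Travel time t = L / v = 159 / 0.02541 = 6258 days = 17.13 years.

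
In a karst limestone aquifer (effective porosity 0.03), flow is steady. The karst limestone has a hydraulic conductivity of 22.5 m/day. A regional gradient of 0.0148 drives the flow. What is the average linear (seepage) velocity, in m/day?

11.1

Hydraulic gradient i = 0.0148.
Darcy flux q = K · i = 22.50 × 0.01480 = 0.3330 m/day.
Seepage velocity v = q / n_e = 0.3330 / 0.03 = 11.10 m/day.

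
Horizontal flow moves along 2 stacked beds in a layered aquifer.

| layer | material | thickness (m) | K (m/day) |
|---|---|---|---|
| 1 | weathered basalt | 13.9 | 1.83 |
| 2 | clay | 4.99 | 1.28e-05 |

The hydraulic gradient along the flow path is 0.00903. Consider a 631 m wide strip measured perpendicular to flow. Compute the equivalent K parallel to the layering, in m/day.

1.35

Flow is parallel to layering, so each bed carries its own Darcy discharge and the transmissivities add.
Σ(K_i·b_i) = 1.83×13.9 + 1.28e-05×4.99 = 25.44 m²/day.
Total thickness b = 18.89 m, so K_eq = Σ(K_i·b_i)/b = 1.347 m/day.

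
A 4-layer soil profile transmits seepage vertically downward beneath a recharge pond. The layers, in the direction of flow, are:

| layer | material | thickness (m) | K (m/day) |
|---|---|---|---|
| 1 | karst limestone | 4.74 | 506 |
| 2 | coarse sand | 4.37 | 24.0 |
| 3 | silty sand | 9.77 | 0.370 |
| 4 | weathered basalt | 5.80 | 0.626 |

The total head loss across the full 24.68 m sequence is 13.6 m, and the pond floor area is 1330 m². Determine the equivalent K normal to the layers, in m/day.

0.688

Flow is perpendicular to layering, so the layers act in series and the equivalent K is the thickness-weighted harmonic mean.
Total thickness L = 4.74 + 4.37 + 9.77 + 5.80 = 24.68 m.
Σ(b_i/K_i) = 4.74/506 + 4.37/24.0 + 9.77/0.370 + 5.80/0.626 = 35.86 d.
K_eq = L / Σ(b_i/K_i) = 24.68 / 35.86 = 0.6882 m/day.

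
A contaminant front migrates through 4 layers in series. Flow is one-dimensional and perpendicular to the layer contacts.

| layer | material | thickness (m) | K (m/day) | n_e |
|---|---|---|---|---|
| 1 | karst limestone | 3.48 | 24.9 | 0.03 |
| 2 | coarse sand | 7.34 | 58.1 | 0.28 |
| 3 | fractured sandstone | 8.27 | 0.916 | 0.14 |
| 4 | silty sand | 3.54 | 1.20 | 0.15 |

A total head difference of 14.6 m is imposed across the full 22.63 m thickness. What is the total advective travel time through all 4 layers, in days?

3.23

With flow normal to the layers, continuity requires the same specific discharge q through every layer.
Σ(b_i/K_i) = 3.48/24.9 + 7.34/58.1 + 8.27/0.916 + 3.54/1.20 = 12.24 d.
q = Δh / Σ(b_i/K_i) = 14.6 / 12.24 = 1.192 m/day.
In each layer the seepage velocity is v_i = q/n_i, so the layer transit time is t_i = b_i·n_i / q:
  layer 1 (karst limestone): t_1 = 3.48 × 0.03 / 1.192 = 0.08756 d
  layer 2 (coarse sand): t_2 = 7.34 × 0.28 / 1.192 = 1.724 d
  layer 3 (fractured sandstone): t_3 = 8.27 × 0.14 / 1.192 = 0.9710 d
  layer 4 (silty sand): t_4 = 3.54 × 0.15 / 1.192 = 0.4453 d
Total t = Σ t_i = 3.228 days.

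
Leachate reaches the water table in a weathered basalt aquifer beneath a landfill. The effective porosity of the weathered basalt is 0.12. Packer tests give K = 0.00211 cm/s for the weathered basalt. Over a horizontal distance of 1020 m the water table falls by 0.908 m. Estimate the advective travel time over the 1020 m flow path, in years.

Convert K: 0.00211 cm/s × 864 = 1.823 m/day.
Hydraulic gradient i = Δh / L = 0.908 / 1020 = 0.0008902.
Darcy flux q = K · i = 1.823 × 0.0008902 = 0.001623 m/day.
Seepage velocity v = q / n_e = 0.001623 / 0.12 = 0.01352 m/day.
Travel time t = L / v = 1020 / 0.01352 = 75422 days = 206.5 years.

206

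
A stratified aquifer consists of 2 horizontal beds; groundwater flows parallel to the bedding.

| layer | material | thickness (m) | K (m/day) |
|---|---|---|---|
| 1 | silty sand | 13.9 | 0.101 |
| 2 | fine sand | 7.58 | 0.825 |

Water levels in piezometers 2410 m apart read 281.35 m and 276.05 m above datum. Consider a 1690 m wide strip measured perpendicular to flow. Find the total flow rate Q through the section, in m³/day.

Flow is parallel to layering, so each bed carries its own Darcy discharge and the transmissivities add.
Σ(K_i·b_i) = 0.101×13.9 + 0.825×7.58 = 7.657 m²/day.
Hydraulic gradient i = (281.35 − 276.05) / 2410 = 5.3 / 2410 = 0.002199.
Q = Σ(K_i·b_i) · W · i = 7.657 × 1690 × 0.002199 = 28.46 m³/day.

28.5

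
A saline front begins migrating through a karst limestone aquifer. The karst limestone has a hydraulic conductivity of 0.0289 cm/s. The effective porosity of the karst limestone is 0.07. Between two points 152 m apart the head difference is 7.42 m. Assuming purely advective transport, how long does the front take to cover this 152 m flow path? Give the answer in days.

Convert K: 0.0289 cm/s × 864 = 24.97 m/day.
Hydraulic gradient i = Δh / L = 7.42 / 152 = 0.04882.
Darcy flux q = K · i = 24.97 × 0.04882 = 1.219 m/day.
Seepage velocity v = q / n_e = 1.219 / 0.07 = 17.41 m/day.
Travel time t = L / v = 152 / 17.41 = 8.729 days.

8.73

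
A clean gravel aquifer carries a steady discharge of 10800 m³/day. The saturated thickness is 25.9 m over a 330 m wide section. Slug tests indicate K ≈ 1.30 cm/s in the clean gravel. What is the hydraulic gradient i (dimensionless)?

0.00113

Convert K: 1.30 cm/s × 864 = 1123 m/day.
Cross-sectional area A = 330 × 25.9 = 8547 m².
From Q = K·A·i, i = Q / (K·A) = 10800 / (1123 × 8547) = 0.001125.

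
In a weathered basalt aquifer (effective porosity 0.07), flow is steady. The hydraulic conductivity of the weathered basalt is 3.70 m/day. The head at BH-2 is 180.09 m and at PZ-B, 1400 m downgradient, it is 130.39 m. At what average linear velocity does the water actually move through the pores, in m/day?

Hydraulic gradient i = (180.09 − 130.39) / 1400 = 49.7 / 1400 = 0.03550.
Darcy flux q = K · i = 3.700 × 0.03550 = 0.1314 m/day.
Seepage velocity v = q / n_e = 0.1314 / 0.07 = 1.876 m/day.

1.88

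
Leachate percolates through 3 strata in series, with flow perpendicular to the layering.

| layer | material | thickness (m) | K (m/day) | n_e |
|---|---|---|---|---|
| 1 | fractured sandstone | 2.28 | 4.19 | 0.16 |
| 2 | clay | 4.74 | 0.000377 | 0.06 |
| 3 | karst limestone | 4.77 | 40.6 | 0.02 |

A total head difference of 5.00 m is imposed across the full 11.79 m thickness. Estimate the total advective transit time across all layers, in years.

5.13

With flow normal to the layers, continuity requires the same specific discharge q through every layer.
Σ(b_i/K_i) = 2.28/4.19 + 4.74/0.000377 + 4.77/40.6 = 12574 d.
q = Δh / Σ(b_i/K_i) = 5.00 / 12574 = 0.0003977 m/day.
In each layer the seepage velocity is v_i = q/n_i, so the layer transit time is t_i = b_i·n_i / q:
  layer 1 (fractured sandstone): t_1 = 2.28 × 0.16 / 0.0003977 = 917.4 d
  layer 2 (clay): t_2 = 4.74 × 0.06 / 0.0003977 = 715.2 d
  layer 3 (karst limestone): t_3 = 4.77 × 0.02 / 0.0003977 = 239.9 d
Total t = Σ t_i = 1872 days = 5.127 years.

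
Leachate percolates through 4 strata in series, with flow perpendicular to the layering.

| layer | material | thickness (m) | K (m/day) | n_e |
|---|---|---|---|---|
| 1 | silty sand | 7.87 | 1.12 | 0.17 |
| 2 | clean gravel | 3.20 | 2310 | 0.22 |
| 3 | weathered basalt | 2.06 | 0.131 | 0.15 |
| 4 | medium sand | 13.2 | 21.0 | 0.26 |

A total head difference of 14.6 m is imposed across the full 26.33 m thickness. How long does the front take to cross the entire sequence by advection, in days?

With flow normal to the layers, continuity requires the same specific discharge q through every layer.
Σ(b_i/K_i) = 7.87/1.12 + 3.20/2310 + 2.06/0.131 + 13.2/21.0 = 23.38 d.
q = Δh / Σ(b_i/K_i) = 14.6 / 23.38 = 0.6244 m/day.
In each layer the seepage velocity is v_i = q/n_i, so the layer transit time is t_i = b_i·n_i / q:
  layer 1 (silty sand): t_1 = 7.87 × 0.17 / 0.6244 = 2.143 d
  layer 2 (clean gravel): t_2 = 3.20 × 0.22 / 0.6244 = 1.127 d
  layer 3 (weathered basalt): t_3 = 2.06 × 0.15 / 0.6244 = 0.4949 d
  layer 4 (medium sand): t_4 = 13.2 × 0.26 / 0.6244 = 5.496 d
Total t = Σ t_i = 9.261 days.

9.26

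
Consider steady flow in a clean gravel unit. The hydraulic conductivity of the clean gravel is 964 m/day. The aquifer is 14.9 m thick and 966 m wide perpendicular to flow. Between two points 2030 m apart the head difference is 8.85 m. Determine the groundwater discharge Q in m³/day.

Cross-sectional area A = 966 × 14.9 = 14393 m².
Hydraulic gradient i = Δh / L = 8.85 / 2030 = 0.004360.
Darcy's law: Q = K · A · i = 964.0 × 14393 × 0.004360 = 60491 m³/day.

60500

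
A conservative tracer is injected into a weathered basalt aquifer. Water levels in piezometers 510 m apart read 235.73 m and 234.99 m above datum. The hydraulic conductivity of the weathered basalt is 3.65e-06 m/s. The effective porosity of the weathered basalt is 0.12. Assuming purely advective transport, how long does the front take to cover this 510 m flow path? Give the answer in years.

Convert K: 3.65e-06 m/s × 86400 = 0.3154 m/day.
Hydraulic gradient i = (235.73 − 234.99) / 510 = 0.74 / 510 = 0.001451.
Darcy flux q = K · i = 0.3154 × 0.001451 = 0.0004576 m/day.
Seepage velocity v = q / n_e = 0.0004576 / 0.12 = 0.003813 m/day.
Travel time t = L / v = 510 / 0.003813 = 1.337e+05 days = 366.2 years.

366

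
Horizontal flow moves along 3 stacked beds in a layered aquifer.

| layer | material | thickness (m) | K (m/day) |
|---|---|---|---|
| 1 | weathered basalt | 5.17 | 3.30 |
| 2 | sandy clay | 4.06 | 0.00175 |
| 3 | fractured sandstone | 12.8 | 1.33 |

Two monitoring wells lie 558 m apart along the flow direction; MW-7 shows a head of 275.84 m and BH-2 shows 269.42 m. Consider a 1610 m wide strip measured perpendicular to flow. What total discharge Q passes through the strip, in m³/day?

632

Flow is parallel to layering, so each bed carries its own Darcy discharge and the transmissivities add.
Σ(K_i·b_i) = 3.30×5.17 + 0.00175×4.06 + 1.33×12.8 = 34.09 m²/day.
Hydraulic gradient i = (275.84 − 269.42) / 558 = 6.42 / 558 = 0.01151.
Q = Σ(K_i·b_i) · W · i = 34.09 × 1610 × 0.01151 = 631.5 m³/day.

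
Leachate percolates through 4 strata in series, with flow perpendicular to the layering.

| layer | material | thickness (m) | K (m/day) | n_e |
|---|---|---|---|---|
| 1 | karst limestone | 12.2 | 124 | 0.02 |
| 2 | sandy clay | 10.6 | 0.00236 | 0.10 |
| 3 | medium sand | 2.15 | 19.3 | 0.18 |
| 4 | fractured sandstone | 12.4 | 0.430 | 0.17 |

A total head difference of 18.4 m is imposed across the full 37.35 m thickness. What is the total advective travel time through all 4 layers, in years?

With flow normal to the layers, continuity requires the same specific discharge q through every layer.
Σ(b_i/K_i) = 12.2/124 + 10.6/0.00236 + 2.15/19.3 + 12.4/0.430 = 4521 d.
q = Δh / Σ(b_i/K_i) = 18.4 / 4521 = 0.004070 m/day.
In each layer the seepage velocity is v_i = q/n_i, so the layer transit time is t_i = b_i·n_i / q:
  layer 1 (karst limestone): t_1 = 12.2 × 0.02 / 0.004070 = 59.95 d
  layer 2 (sandy clay): t_2 = 10.6 × 0.10 / 0.004070 = 260.4 d
  layer 3 (medium sand): t_3 = 2.15 × 0.18 / 0.004070 = 95.08 d
  layer 4 (fractured sandstone): t_4 = 12.4 × 0.17 / 0.004070 = 517.9 d
Total t = Σ t_i = 933.4 days = 2.555 years.

2.56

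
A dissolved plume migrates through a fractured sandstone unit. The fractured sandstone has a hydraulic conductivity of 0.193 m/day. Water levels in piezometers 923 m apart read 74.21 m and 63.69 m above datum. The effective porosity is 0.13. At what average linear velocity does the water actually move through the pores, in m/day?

0.0169

Hydraulic gradient i = (74.21 − 63.69) / 923 = 10.52 / 923 = 0.01140.
Darcy flux q = K · i = 0.1930 × 0.01140 = 0.002200 m/day.
Seepage velocity v = q / n_e = 0.002200 / 0.13 = 0.01692 m/day.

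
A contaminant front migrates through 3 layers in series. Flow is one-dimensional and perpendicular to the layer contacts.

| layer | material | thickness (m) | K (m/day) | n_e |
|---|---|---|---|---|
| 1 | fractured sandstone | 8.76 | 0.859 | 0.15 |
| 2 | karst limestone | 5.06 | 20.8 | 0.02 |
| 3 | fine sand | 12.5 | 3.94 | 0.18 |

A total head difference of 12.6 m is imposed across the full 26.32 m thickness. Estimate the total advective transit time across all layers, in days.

3.96

With flow normal to the layers, continuity requires the same specific discharge q through every layer.
Σ(b_i/K_i) = 8.76/0.859 + 5.06/20.8 + 12.5/3.94 = 13.61 d.
q = Δh / Σ(b_i/K_i) = 12.6 / 13.61 = 0.9255 m/day.
In each layer the seepage velocity is v_i = q/n_i, so the layer transit time is t_i = b_i·n_i / q:
  layer 1 (fractured sandstone): t_1 = 8.76 × 0.15 / 0.9255 = 1.420 d
  layer 2 (karst limestone): t_2 = 5.06 × 0.02 / 0.9255 = 0.1093 d
  layer 3 (fine sand): t_3 = 12.5 × 0.18 / 0.9255 = 2.431 d
Total t = Σ t_i = 3.960 days.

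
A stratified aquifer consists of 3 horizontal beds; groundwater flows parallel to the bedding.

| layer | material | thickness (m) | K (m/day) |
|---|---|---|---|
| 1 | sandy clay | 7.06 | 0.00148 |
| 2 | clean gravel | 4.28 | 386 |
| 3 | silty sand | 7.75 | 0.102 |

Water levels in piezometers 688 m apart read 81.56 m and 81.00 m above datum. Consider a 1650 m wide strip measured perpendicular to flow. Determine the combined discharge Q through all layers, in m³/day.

Flow is parallel to layering, so each bed carries its own Darcy discharge and the transmissivities add.
Σ(K_i·b_i) = 0.00148×7.06 + 386×4.28 + 0.102×7.75 = 1653 m²/day.
Hydraulic gradient i = (81.56 − 81.00) / 688 = 0.56 / 688 = 0.0008140.
Q = Σ(K_i·b_i) · W · i = 1653 × 1650 × 0.0008140 = 2220 m³/day.

2220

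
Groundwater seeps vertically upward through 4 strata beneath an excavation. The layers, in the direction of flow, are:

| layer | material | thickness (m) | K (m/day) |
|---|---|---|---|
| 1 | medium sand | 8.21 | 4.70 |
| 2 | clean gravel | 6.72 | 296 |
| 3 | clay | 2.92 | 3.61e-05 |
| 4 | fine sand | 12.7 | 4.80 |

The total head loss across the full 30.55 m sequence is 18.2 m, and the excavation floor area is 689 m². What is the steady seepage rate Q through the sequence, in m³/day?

Flow is perpendicular to layering, so the layers act in series and the equivalent K is the thickness-weighted harmonic mean.
Total thickness L = 8.21 + 6.72 + 2.92 + 12.7 = 30.55 m.
Σ(b_i/K_i) = 8.21/4.70 + 6.72/296 + 2.92/3.61e-05 + 12.7/4.80 = 80891 d.
K_eq = L / Σ(b_i/K_i) = 30.55 / 80891 = 0.0003777 m/day.
Q = K_eq · A · (Δh/L) = 0.0003777 × 689 × (18.2/30.55) = 0.1550 m³/day.

0.155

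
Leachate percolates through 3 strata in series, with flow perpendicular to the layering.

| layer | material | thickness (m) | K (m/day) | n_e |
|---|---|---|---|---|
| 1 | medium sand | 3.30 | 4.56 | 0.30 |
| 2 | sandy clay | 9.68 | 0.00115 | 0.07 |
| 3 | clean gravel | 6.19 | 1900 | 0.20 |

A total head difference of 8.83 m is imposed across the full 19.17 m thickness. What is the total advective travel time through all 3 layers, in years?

7.58

With flow normal to the layers, continuity requires the same specific discharge q through every layer.
Σ(b_i/K_i) = 3.30/4.56 + 9.68/0.00115 + 6.19/1900 = 8418 d.
q = Δh / Σ(b_i/K_i) = 8.83 / 8418 = 0.001049 m/day.
In each layer the seepage velocity is v_i = q/n_i, so the layer transit time is t_i = b_i·n_i / q:
  layer 1 (medium sand): t_1 = 3.30 × 0.30 / 0.001049 = 943.8 d
  layer 2 (sandy clay): t_2 = 9.68 × 0.07 / 0.001049 = 646.0 d
  layer 3 (clean gravel): t_3 = 6.19 × 0.20 / 0.001049 = 1180 d
Total t = Σ t_i = 2770 days = 7.584 years.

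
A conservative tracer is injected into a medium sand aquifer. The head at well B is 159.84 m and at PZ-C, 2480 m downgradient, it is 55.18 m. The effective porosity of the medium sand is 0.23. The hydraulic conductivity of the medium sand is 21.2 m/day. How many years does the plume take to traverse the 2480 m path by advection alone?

Hydraulic gradient i = (159.84 − 55.18) / 2480 = 104.66 / 2480 = 0.04220.
Darcy flux q = K · i = 21.20 × 0.04220 = 0.8947 m/day.
Seepage velocity v = q / n_e = 0.8947 / 0.23 = 3.890 m/day.
Travel time t = L / v = 2480 / 3.890 = 637.6 days = 1.746 years.

1.75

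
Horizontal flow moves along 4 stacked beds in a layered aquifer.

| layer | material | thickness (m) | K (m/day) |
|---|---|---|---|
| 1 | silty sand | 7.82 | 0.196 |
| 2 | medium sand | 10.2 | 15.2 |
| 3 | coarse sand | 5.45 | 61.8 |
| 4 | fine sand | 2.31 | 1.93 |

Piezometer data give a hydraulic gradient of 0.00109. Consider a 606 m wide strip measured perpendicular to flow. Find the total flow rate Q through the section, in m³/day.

329

Flow is parallel to layering, so each bed carries its own Darcy discharge and the transmissivities add.
Σ(K_i·b_i) = 0.196×7.82 + 15.2×10.2 + 61.8×5.45 + 1.93×2.31 = 497.8 m²/day.
Hydraulic gradient i = 0.00109.
Q = Σ(K_i·b_i) · W · i = 497.8 × 606 × 0.001090 = 328.8 m³/day.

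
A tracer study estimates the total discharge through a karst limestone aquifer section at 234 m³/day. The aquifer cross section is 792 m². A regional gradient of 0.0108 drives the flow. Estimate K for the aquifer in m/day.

27.4

Hydraulic gradient i = 0.0108.
From Q = K·A·i, K = Q / (A·i) = 234 / (792.0 × 0.01080) = 27.36 m/day.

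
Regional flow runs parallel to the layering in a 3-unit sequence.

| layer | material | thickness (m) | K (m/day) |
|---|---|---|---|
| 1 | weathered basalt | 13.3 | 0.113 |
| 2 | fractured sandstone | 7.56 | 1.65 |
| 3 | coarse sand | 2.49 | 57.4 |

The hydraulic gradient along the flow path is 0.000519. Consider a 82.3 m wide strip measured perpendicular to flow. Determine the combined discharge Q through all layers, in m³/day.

Flow is parallel to layering, so each bed carries its own Darcy discharge and the transmissivities add.
Σ(K_i·b_i) = 0.113×13.3 + 1.65×7.56 + 57.4×2.49 = 156.9 m²/day.
Hydraulic gradient i = 0.000519.
Q = Σ(K_i·b_i) · W · i = 156.9 × 82.3 × 0.0005190 = 6.702 m³/day.

6.70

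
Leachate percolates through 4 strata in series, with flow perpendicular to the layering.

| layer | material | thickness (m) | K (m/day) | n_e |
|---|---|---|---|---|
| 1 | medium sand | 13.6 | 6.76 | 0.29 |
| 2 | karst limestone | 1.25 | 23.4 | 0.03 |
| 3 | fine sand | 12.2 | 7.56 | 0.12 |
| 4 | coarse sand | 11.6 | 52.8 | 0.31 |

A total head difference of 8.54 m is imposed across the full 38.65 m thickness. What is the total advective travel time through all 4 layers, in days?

4.13

With flow normal to the layers, continuity requires the same specific discharge q through every layer.
Σ(b_i/K_i) = 13.6/6.76 + 1.25/23.4 + 12.2/7.56 + 11.6/52.8 = 3.899 d.
q = Δh / Σ(b_i/K_i) = 8.54 / 3.899 = 2.190 m/day.
In each layer the seepage velocity is v_i = q/n_i, so the layer transit time is t_i = b_i·n_i / q:
  layer 1 (medium sand): t_1 = 13.6 × 0.29 / 2.190 = 1.801 d
  layer 2 (karst limestone): t_2 = 1.25 × 0.03 / 2.190 = 0.01712 d
  layer 3 (fine sand): t_3 = 12.2 × 0.12 / 2.190 = 0.6683 d
  layer 4 (coarse sand): t_4 = 11.6 × 0.31 / 2.190 = 1.642 d
Total t = Σ t_i = 4.128 days.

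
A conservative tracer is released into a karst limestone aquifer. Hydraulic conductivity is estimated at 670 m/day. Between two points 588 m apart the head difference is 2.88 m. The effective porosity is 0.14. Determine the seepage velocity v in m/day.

23.4

Hydraulic gradient i = Δh / L = 2.88 / 588 = 0.004898.
Darcy flux q = K · i = 670.0 × 0.004898 = 3.282 m/day.
Seepage velocity v = q / n_e = 3.282 / 0.14 = 23.44 m/day.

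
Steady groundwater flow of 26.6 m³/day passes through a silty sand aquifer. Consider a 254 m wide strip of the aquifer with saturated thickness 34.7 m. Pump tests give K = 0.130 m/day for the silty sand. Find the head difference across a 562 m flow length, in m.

13.0

Cross-sectional area A = 254 × 34.7 = 8814 m².
From Q = K·A·i, i = Q / (K·A) = 26.6 / (0.1300 × 8814) = 0.02322.
Head loss Δh = i · L = 0.02322 × 562 = 13.05 m.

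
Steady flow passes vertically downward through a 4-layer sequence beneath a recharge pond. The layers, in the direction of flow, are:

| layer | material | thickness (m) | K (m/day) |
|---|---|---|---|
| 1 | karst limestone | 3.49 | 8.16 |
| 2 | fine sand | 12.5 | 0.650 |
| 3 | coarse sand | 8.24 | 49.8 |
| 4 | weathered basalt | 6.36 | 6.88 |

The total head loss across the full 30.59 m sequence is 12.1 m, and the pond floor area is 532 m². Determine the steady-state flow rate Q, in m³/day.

310

Flow is perpendicular to layering, so the layers act in series and the equivalent K is the thickness-weighted harmonic mean.
Total thickness L = 3.49 + 12.5 + 8.24 + 6.36 = 30.59 m.
Σ(b_i/K_i) = 3.49/8.16 + 12.5/0.650 + 8.24/49.8 + 6.36/6.88 = 20.75 d.
K_eq = L / Σ(b_i/K_i) = 30.59 / 20.75 = 1.474 m/day.
Q = K_eq · A · (Δh/L) = 1.474 × 532 × (12.1/30.59) = 310.3 m³/day.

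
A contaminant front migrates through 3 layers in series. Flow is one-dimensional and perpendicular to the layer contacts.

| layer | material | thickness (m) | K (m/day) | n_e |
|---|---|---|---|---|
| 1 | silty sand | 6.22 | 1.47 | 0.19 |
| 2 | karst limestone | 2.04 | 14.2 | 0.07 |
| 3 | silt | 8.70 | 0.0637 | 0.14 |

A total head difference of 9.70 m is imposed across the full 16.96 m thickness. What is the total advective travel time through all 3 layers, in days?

36.9

With flow normal to the layers, continuity requires the same specific discharge q through every layer.
Σ(b_i/K_i) = 6.22/1.47 + 2.04/14.2 + 8.70/0.0637 = 141.0 d.
q = Δh / Σ(b_i/K_i) = 9.70 / 141.0 = 0.06882 m/day.
In each layer the seepage velocity is v_i = q/n_i, so the layer transit time is t_i = b_i·n_i / q:
  layer 1 (silty sand): t_1 = 6.22 × 0.19 / 0.06882 = 17.17 d
  layer 2 (karst limestone): t_2 = 2.04 × 0.07 / 0.06882 = 2.075 d
  layer 3 (silt): t_3 = 8.70 × 0.14 / 0.06882 = 17.70 d
Total t = Σ t_i = 36.95 days.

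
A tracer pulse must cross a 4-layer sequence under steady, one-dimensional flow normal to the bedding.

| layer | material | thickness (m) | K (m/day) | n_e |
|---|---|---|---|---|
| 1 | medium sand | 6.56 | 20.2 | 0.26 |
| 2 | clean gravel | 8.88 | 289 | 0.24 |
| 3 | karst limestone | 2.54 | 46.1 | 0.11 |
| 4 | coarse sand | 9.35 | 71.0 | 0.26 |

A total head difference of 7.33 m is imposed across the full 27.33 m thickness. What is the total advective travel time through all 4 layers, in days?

With flow normal to the layers, continuity requires the same specific discharge q through every layer.
Σ(b_i/K_i) = 6.56/20.2 + 8.88/289 + 2.54/46.1 + 9.35/71.0 = 0.5423 d.
q = Δh / Σ(b_i/K_i) = 7.33 / 0.5423 = 13.52 m/day.
In each layer the seepage velocity is v_i = q/n_i, so the layer transit time is t_i = b_i·n_i / q:
  layer 1 (medium sand): t_1 = 6.56 × 0.26 / 13.52 = 0.1262 d
  layer 2 (clean gravel): t_2 = 8.88 × 0.24 / 13.52 = 0.1577 d
  layer 3 (karst limestone): t_3 = 2.54 × 0.11 / 13.52 = 0.02067 d
  layer 4 (coarse sand): t_4 = 9.35 × 0.26 / 13.52 = 0.1798 d
Total t = Σ t_i = 0.4844 days.

0.484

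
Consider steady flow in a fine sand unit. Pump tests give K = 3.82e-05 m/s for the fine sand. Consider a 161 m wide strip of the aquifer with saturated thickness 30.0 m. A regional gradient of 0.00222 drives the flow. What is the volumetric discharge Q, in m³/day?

Convert K: 3.82e-05 m/s × 86400 = 3.300 m/day.
Cross-sectional area A = 161 × 30.0 = 4830 m².
Hydraulic gradient i = 0.00222.
Darcy's law: Q = K · A · i = 3.300 × 4830 × 0.002220 = 35.39 m³/day.

35.4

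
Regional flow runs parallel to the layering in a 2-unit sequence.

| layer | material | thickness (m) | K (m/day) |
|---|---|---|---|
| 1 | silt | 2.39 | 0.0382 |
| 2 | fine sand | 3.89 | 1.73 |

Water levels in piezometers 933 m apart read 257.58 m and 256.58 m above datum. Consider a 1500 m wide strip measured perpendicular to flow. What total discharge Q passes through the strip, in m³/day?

11.0

Flow is parallel to layering, so each bed carries its own Darcy discharge and the transmissivities add.
Σ(K_i·b_i) = 0.0382×2.39 + 1.73×3.89 = 6.821 m²/day.
Hydraulic gradient i = (257.58 − 256.58) / 933 = 1 / 933 = 0.001072.
Q = Σ(K_i·b_i) · W · i = 6.821 × 1500 × 0.001072 = 10.97 m³/day.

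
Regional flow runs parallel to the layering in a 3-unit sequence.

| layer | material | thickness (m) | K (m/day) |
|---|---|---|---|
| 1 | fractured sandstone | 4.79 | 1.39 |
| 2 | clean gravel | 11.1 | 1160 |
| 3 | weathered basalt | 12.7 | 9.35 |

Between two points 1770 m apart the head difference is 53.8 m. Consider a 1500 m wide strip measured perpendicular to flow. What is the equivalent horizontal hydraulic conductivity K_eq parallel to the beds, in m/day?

455

Flow is parallel to layering, so each bed carries its own Darcy discharge and the transmissivities add.
Σ(K_i·b_i) = 1.39×4.79 + 1160×11.1 + 9.35×12.7 = 13001 m²/day.
Total thickness b = 28.59 m, so K_eq = Σ(K_i·b_i)/b = 454.8 m/day.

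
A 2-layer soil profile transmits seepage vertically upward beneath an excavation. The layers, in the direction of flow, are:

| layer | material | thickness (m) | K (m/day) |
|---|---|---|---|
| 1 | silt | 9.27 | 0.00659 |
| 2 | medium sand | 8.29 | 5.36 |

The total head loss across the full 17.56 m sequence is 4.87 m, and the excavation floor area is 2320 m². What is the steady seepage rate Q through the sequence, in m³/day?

Flow is perpendicular to layering, so the layers act in series and the equivalent K is the thickness-weighted harmonic mean.
Total thickness L = 9.27 + 8.29 = 17.56 m.
Σ(b_i/K_i) = 9.27/0.00659 + 8.29/5.36 = 1408 d.
K_eq = L / Σ(b_i/K_i) = 17.56 / 1408 = 0.01247 m/day.
Q = K_eq · A · (Δh/L) = 0.01247 × 2320 × (4.87/17.56) = 8.023 m³/day.

8.02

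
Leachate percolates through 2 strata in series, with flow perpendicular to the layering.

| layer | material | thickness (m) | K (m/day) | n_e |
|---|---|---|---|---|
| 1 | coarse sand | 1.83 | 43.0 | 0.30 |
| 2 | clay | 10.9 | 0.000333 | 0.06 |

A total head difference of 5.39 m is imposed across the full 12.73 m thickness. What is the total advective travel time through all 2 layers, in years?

With flow normal to the layers, continuity requires the same specific discharge q through every layer.
Σ(b_i/K_i) = 1.83/43.0 + 10.9/0.000333 = 32733 d.
q = Δh / Σ(b_i/K_i) = 5.39 / 32733 = 0.0001647 m/day.
In each layer the seepage velocity is v_i = q/n_i, so the layer transit time is t_i = b_i·n_i / q:
  layer 1 (coarse sand): t_1 = 1.83 × 0.30 / 0.0001647 = 3334 d
  layer 2 (clay): t_2 = 10.9 × 0.06 / 0.0001647 = 3972 d
Total t = Σ t_i = 7306 days = 20.00 years.

20.0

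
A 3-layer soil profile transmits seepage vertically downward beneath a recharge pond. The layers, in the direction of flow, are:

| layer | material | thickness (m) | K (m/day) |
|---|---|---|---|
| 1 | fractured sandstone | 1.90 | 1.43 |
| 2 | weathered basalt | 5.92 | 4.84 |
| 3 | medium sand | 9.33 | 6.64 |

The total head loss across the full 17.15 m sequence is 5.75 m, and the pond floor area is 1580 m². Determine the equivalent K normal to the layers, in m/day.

Flow is perpendicular to layering, so the layers act in series and the equivalent K is the thickness-weighted harmonic mean.
Total thickness L = 1.90 + 5.92 + 9.33 = 17.15 m.
Σ(b_i/K_i) = 1.90/1.43 + 5.92/4.84 + 9.33/6.64 = 3.957 d.
K_eq = L / Σ(b_i/K_i) = 17.15 / 3.957 = 4.334 m/day.

4.33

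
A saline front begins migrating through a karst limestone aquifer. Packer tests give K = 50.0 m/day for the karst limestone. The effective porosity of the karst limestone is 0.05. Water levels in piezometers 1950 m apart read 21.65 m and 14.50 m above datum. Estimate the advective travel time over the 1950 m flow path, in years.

Hydraulic gradient i = (21.65 − 14.50) / 1950 = 7.15 / 1950 = 0.003667.
Darcy flux q = K · i = 50.00 × 0.003667 = 0.1833 m/day.
Seepage velocity v = q / n_e = 0.1833 / 0.05 = 3.667 m/day.
Travel time t = L / v = 1950 / 3.667 = 531.8 days = 1.456 years.

1.46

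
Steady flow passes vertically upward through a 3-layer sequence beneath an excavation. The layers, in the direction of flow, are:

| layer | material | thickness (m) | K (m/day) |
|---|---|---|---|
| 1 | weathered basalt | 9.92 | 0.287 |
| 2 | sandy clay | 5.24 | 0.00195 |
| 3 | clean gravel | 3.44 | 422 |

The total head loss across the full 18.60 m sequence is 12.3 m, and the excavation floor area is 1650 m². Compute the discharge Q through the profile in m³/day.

Flow is perpendicular to layering, so the layers act in series and the equivalent K is the thickness-weighted harmonic mean.
Total thickness L = 9.92 + 5.24 + 3.44 = 18.60 m.
Σ(b_i/K_i) = 9.92/0.287 + 5.24/0.00195 + 3.44/422 = 2722 d.
K_eq = L / Σ(b_i/K_i) = 18.60 / 2722 = 0.006834 m/day.
Q = K_eq · A · (Δh/L) = 0.006834 × 1650 × (12.3/18.60) = 7.457 m³/day.

7.46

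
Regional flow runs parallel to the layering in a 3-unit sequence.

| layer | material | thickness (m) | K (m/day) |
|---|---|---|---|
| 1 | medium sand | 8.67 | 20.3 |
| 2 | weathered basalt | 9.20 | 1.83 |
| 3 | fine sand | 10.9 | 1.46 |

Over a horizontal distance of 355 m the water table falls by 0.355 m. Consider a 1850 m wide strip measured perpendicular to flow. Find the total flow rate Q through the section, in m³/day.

Flow is parallel to layering, so each bed carries its own Darcy discharge and the transmissivities add.
Σ(K_i·b_i) = 20.3×8.67 + 1.83×9.20 + 1.46×10.9 = 208.8 m²/day.
Hydraulic gradient i = Δh / L = 0.355 / 355 = 0.001000.
Q = Σ(K_i·b_i) · W · i = 208.8 × 1850 × 0.001000 = 386.2 m³/day.

386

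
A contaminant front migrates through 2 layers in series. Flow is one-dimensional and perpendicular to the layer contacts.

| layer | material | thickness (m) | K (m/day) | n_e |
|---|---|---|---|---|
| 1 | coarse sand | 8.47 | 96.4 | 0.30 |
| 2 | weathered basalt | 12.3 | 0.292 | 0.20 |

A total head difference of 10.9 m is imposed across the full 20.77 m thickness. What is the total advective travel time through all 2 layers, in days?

With flow normal to the layers, continuity requires the same specific discharge q through every layer.
Σ(b_i/K_i) = 8.47/96.4 + 12.3/0.292 = 42.21 d.
q = Δh / Σ(b_i/K_i) = 10.9 / 42.21 = 0.2582 m/day.
In each layer the seepage velocity is v_i = q/n_i, so the layer transit time is t_i = b_i·n_i / q:
  layer 1 (coarse sand): t_1 = 8.47 × 0.30 / 0.2582 = 9.840 d
  layer 2 (weathered basalt): t_2 = 12.3 × 0.20 / 0.2582 = 9.527 d
Total t = Σ t_i = 19.37 days.

19.4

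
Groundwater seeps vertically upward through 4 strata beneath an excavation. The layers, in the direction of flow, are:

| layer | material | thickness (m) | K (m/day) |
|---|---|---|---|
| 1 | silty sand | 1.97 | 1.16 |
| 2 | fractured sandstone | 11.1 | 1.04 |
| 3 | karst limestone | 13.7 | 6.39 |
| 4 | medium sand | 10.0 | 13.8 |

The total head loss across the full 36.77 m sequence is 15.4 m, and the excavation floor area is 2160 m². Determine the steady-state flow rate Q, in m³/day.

2180

Flow is perpendicular to layering, so the layers act in series and the equivalent K is the thickness-weighted harmonic mean.
Total thickness L = 1.97 + 11.1 + 13.7 + 10.0 = 36.77 m.
Σ(b_i/K_i) = 1.97/1.16 + 11.1/1.04 + 13.7/6.39 + 10.0/13.8 = 15.24 d.
K_eq = L / Σ(b_i/K_i) = 36.77 / 15.24 = 2.413 m/day.
Q = K_eq · A · (Δh/L) = 2.413 × 2160 × (15.4/36.77) = 2183 m³/day.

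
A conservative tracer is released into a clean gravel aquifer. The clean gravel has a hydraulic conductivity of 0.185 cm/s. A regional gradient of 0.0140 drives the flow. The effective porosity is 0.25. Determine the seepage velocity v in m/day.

8.95

Convert K: 0.185 cm/s × 864 = 159.8 m/day.
Hydraulic gradient i = 0.0140.
Darcy flux q = K · i = 159.8 × 0.01400 = 2.238 m/day.
Seepage velocity v = q / n_e = 2.238 / 0.25 = 8.951 m/day.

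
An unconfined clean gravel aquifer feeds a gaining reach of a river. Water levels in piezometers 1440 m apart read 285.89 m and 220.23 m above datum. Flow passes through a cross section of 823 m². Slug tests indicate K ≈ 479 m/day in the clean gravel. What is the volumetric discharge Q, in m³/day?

18000

Hydraulic gradient i = (285.89 − 220.23) / 1440 = 65.66 / 1440 = 0.04560.
Darcy's law: Q = K · A · i = 479.0 × 823.0 × 0.04560 = 17975 m³/day.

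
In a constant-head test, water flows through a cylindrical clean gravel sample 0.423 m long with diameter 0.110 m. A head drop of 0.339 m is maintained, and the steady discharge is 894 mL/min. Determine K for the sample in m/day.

169

Cross-sectional area A = π·(d/2)² = π × (0.110/2)² = 0.009503 m².
Convert discharge: 894 mL/min = 1.490e-05 m³/s.
Darcy's law rearranged: K = Q·L / (A·Δh) = 1.490e-05 × 0.423 / (0.009503 × 0.339) = 0.001956 m/s = 169.0 m/day.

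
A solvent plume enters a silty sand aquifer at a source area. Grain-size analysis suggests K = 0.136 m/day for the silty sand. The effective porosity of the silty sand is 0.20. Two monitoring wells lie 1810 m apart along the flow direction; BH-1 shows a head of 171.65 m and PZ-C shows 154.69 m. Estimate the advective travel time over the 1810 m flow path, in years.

778

Hydraulic gradient i = (171.65 − 154.69) / 1810 = 16.96 / 1810 = 0.009370.
Darcy flux q = K · i = 0.1360 × 0.009370 = 0.001274 m/day.
Seepage velocity v = q / n_e = 0.001274 / 0.20 = 0.006372 m/day.
Travel time t = L / v = 1810 / 0.006372 = 2.841e+05 days = 777.7 years.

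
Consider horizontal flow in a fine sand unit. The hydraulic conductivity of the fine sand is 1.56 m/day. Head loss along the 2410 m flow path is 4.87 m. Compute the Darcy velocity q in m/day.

0.00315

Hydraulic gradient i = Δh / L = 4.87 / 2410 = 0.002021.
Specific discharge q = K · i = 1.560 × 0.002021 = 0.003152 m/day.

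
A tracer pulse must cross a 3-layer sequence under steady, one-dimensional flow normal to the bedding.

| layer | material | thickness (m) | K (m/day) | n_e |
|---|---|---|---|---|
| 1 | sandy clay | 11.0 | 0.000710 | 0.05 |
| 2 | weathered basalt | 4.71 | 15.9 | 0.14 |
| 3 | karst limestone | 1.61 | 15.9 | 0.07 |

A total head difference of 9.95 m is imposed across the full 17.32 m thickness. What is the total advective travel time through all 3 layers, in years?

5.64

With flow normal to the layers, continuity requires the same specific discharge q through every layer.
Σ(b_i/K_i) = 11.0/0.000710 + 4.71/15.9 + 1.61/15.9 = 15493 d.
q = Δh / Σ(b_i/K_i) = 9.95 / 15493 = 0.0006422 m/day.
In each layer the seepage velocity is v_i = q/n_i, so the layer transit time is t_i = b_i·n_i / q:
  layer 1 (sandy clay): t_1 = 11.0 × 0.05 / 0.0006422 = 856.4 d
  layer 2 (weathered basalt): t_2 = 4.71 × 0.14 / 0.0006422 = 1027 d
  layer 3 (karst limestone): t_3 = 1.61 × 0.07 / 0.0006422 = 175.5 d
Total t = Σ t_i = 2059 days = 5.636 years.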